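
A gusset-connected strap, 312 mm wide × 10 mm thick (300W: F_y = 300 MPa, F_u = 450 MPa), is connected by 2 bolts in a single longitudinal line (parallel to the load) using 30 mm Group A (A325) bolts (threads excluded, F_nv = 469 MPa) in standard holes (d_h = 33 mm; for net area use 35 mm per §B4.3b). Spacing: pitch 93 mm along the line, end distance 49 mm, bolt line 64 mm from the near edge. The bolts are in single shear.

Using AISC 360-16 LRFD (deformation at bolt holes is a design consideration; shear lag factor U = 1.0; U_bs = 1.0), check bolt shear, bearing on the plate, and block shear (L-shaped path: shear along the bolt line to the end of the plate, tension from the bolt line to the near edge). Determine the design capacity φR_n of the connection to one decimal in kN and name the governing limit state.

Bolt shear: A_b = π(30)²/4 = 706.86 mm². φR_n = 0.75 × 469 × 706.86 × 2 × 1 = 497.3 kN.
Bearing (10 mm plate, F_u = 450 MPa): end bolts L_c = 49 − 33/2 = 32.5, R_n = min(1.2×32.5×10×450, 2.4×30×10×450) = 175.5 kN/bolt; interior L_c = 93 − 33 = 60, R_n = 324 kN/bolt. φR_n = 0.75 × (1×175.5 + 1×324) = 374.6 kN.
Block shear: shear path 1×[49+1×93] = 1×142 mm, A_gv = 1420, A_nv = 1×(142 − 1.5×35)×10 = 895 mm²; tension to near edge: (64 − 0.5×35)×10 = 465 mm². R_n = min(0.6×450×895, 0.6×300×1420) + 1.0×450×465 = min(241.65, 255.6) + 209.25 = 450.9 kN. φR_n = 0.75 × 450.9 = 338.2 kN.
Governing: min(497.3, 374.6, 338.2) = 338.2 kN → block shear.

338.2 kN (block shear governs)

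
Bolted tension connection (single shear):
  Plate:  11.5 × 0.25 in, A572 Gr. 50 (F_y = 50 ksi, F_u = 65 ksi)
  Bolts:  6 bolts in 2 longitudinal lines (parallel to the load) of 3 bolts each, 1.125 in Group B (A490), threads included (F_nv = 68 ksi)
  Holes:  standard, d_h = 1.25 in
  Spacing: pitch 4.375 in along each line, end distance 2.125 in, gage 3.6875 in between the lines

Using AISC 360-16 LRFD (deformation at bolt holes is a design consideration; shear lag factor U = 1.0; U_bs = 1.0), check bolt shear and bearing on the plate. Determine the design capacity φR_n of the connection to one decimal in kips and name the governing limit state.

Bolt shear: A_b = π(1.125)²/4 = 0.99402 in². φR_n = 0.75 × 68 × 0.99402 × 6 × 1 = 304.2 kips.
Bearing (0.25 in plate, F_u = 65 ksi): end bolts L_c = 2.125 − 1.25/2 = 1.5, R_n = min(1.2×1.5×0.25×65, 2.4×1.125×0.25×65) = 29.25 kips/bolt; interior L_c = 4.375 − 1.25 = 3.125, R_n = 43.875 kips/bolt. φR_n = 0.75 × (2×29.25 + 4×43.875) = 175.5 kips.
Governing: min(304.2, 175.5) = 175.5 kips → bearing.

175.5 kips (bearing governs)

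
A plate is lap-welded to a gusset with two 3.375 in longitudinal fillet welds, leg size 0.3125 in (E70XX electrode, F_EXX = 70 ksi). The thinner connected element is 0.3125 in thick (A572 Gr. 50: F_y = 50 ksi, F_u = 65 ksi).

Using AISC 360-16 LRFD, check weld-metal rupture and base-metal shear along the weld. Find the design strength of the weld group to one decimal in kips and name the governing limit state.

47.0 kips (weld metal governs)

Weld metal: throat = 0.707×0.3125 = 0.22094 in, L = 2×3.375 = 6.75 in. φR_n = 0.75 × 0.6 × 70 × 0.22094 × 6.75 = 47.0 kips.
Base metal shear (0.3125 in plate): yield φR_n = 1.0×0.6×50×0.3125×6.75 = 63.3 kips; rupture φR_n = 0.75×0.6×65×0.3125×6.75 = 61.7 kips; take 61.7 kips (rupture).
Governing: min(47.0, 61.7) = 47.0 kips → weld metal.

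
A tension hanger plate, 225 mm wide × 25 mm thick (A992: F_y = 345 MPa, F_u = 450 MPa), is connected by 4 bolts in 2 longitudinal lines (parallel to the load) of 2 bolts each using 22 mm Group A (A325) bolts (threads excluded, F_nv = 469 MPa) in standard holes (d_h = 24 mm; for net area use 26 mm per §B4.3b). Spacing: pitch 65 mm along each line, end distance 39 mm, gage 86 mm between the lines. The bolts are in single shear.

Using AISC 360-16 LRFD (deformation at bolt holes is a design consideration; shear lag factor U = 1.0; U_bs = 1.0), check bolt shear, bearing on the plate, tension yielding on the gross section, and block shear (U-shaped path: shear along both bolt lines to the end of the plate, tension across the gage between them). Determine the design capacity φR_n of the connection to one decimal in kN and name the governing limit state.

534.8 kN (bolt shear governs)

Bolt shear: A_b = π(22)²/4 = 380.13 mm². φR_n = 0.75 × 469 × 380.13 × 4 × 1 = 534.8 kN.
Bearing (25 mm plate, F_u = 450 MPa): end bolts L_c = 39 − 24/2 = 27, R_n = min(1.2×27×25×450, 2.4×22×25×450) = 364.5 kN/bolt; interior L_c = 65 − 24 = 41, R_n = 553.5 kN/bolt. φR_n = 0.75 × (2×364.5 + 2×553.5) = 1377.0 kN.
Tension yield (gross): A_g = 225×25 = 5625 mm². φR_n = 0.90 × 345 × 5625 = 1746.6 kN.
Block shear: shear path 2×[39+1×65] = 2×104 mm, A_gv = 5200, A_nv = 2×(104 − 1.5×26)×25 = 3250 mm²; tension across gage: (86 − 1×26)×25 = 1500 mm². R_n = min(0.6×450×3250, 0.6×345×5200) + 1.0×450×1500 = min(877.5, 1076.4) + 675 = 1552.5 kN. φR_n = 0.75 × 1552.5 = 1164.4 kN.
Governing: min(534.8, 1377.0, 1746.6, 1164.4) = 534.8 kN → bolt shear.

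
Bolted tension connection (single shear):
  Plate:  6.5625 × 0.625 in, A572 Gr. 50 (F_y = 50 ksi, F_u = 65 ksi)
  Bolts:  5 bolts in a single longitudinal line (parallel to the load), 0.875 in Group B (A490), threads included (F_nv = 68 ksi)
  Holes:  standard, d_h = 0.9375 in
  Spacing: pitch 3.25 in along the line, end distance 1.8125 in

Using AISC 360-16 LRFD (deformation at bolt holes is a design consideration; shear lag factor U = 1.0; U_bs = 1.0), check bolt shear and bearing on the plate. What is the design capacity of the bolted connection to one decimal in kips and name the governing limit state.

Bolt shear: A_b = π(0.875)²/4 = 0.60132 in². φR_n = 0.75 × 68 × 0.60132 × 5 × 1 = 153.3 kips.
Bearing (0.625 in plate, F_u = 65 ksi): end bolts L_c = 1.8125 − 0.9375/2 = 1.34375, R_n = min(1.2×1.34375×0.625×65, 2.4×0.875×0.625×65) = 65.508 kips/bolt; interior L_c = 3.25 − 0.9375 = 2.3125, R_n = 85.313 kips/bolt. φR_n = 0.75 × (1×65.508 + 4×85.313) = 305.1 kips.
Governing: min(153.3, 305.1) = 153.3 kips → bolt shear.

153.3 kips (bolt shear governs)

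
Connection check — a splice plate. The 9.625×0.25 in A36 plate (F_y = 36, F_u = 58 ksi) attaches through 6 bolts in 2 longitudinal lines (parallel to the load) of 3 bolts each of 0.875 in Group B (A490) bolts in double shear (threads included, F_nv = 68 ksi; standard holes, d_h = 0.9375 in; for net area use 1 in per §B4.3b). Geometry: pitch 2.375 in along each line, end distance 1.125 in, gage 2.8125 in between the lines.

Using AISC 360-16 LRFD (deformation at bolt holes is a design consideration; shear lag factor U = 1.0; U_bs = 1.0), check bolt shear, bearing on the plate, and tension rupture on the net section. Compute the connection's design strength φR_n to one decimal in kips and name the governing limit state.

Bolt shear: A_b = π(0.875)²/4 = 0.60132 in². φR_n = 0.75 × 68 × 0.60132 × 6 × 2 = 368.0 kips.
Bearing (0.25 in plate, F_u = 58 ksi): end bolts L_c = 1.125 − 0.9375/2 = 0.65625, R_n = min(1.2×0.65625×0.25×58, 2.4×0.875×0.25×58) = 11.419 kips/bolt; interior L_c = 2.375 − 0.9375 = 1.4375, R_n = 25.013 kips/bolt. φR_n = 0.75 × (2×11.419 + 4×25.013) = 92.2 kips.
Tension rupture (net): A_n = (9.625 − 2×1)×0.25 = 1.9063 in² (U = 1.0, A_e = A_n). φR_n = 0.75 × 58 × 1.9063 = 82.9 kips.
Governing: min(368.0, 92.2, 82.9) = 82.9 kips → net-section rupture.

82.9 kips (net-section rupture governs)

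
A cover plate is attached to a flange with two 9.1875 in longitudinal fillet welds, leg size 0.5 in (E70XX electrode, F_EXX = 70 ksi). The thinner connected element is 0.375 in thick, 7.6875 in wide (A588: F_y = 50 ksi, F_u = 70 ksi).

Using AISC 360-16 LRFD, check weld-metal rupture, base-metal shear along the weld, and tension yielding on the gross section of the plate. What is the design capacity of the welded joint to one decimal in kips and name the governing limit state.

129.7 kips (gross-section yield governs)

Weld metal: throat = 0.707×0.5 = 0.3535 in, L = 2×9.1875 = 18.375 in. φR_n = 0.75 × 0.6 × 70 × 0.3535 × 18.375 = 204.6 kips.
Base metal shear (0.375 in plate): yield φR_n = 1.0×0.6×50×0.375×18.375 = 206.7 kips; rupture φR_n = 0.75×0.6×70×0.375×18.375 = 217.1 kips; take 206.7 kips (yield).
Tension yield (gross): A_g = 7.6875×0.375 = 2.8828 in². φR_n = 0.90 × 50 × 2.8828 = 129.7 kips.
Governing: min(204.6, 206.7, 129.7) = 129.7 kips → gross-section yield.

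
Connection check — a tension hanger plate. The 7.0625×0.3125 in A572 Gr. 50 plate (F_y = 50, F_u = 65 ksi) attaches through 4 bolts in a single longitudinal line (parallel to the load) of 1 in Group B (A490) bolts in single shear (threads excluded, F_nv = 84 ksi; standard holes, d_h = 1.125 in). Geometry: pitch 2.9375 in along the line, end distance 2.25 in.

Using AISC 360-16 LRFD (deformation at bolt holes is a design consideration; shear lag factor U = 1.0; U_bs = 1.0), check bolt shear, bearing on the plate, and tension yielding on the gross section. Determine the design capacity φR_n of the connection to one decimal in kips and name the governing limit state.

99.3 kips (gross-section yield governs)

Bolt shear: A_b = π(1)²/4 = 0.7854 in². φR_n = 0.75 × 84 × 0.7854 × 4 × 1 = 197.9 kips.
Bearing (0.3125 in plate, F_u = 65 ksi): end bolts L_c = 2.25 − 1.125/2 = 1.6875, R_n = min(1.2×1.6875×0.3125×65, 2.4×1×0.3125×65) = 41.133 kips/bolt; interior L_c = 2.9375 − 1.125 = 1.8125, R_n = 44.18 kips/bolt. φR_n = 0.75 × (1×41.133 + 3×44.18) = 130.3 kips.
Tension yield (gross): A_g = 7.0625×0.3125 = 2.207 in². φR_n = 0.90 × 50 × 2.207 = 99.3 kips.
Governing: min(197.9, 130.3, 99.3) = 99.3 kips → gross-section yield.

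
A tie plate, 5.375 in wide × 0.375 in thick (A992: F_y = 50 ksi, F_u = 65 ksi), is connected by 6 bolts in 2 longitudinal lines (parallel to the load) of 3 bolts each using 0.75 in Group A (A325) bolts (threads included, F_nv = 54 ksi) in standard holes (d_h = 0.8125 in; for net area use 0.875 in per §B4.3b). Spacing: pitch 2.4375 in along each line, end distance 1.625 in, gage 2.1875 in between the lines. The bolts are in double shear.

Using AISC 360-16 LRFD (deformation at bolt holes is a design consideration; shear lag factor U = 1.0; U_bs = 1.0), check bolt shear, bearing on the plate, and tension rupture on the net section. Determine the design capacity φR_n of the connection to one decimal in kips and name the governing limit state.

66.3 kips (net-section rupture governs)

Bolt shear: A_b = π(0.75)²/4 = 0.44179 in². φR_n = 0.75 × 54 × 0.44179 × 6 × 2 = 214.7 kips.
Bearing (0.375 in plate, F_u = 65 ksi): end bolts L_c = 1.625 − 0.8125/2 = 1.21875, R_n = min(1.2×1.21875×0.375×65, 2.4×0.75×0.375×65) = 35.648 kips/bolt; interior L_c = 2.4375 − 0.8125 = 1.625, R_n = 43.875 kips/bolt. φR_n = 0.75 × (2×35.648 + 4×43.875) = 185.1 kips.
Tension rupture (net): A_n = (5.375 − 2×0.875)×0.375 = 1.3594 in² (U = 1.0, A_e = A_n). φR_n = 0.75 × 65 × 1.3594 = 66.3 kips.
Governing: min(214.7, 185.1, 66.3) = 66.3 kips → net-section rupture.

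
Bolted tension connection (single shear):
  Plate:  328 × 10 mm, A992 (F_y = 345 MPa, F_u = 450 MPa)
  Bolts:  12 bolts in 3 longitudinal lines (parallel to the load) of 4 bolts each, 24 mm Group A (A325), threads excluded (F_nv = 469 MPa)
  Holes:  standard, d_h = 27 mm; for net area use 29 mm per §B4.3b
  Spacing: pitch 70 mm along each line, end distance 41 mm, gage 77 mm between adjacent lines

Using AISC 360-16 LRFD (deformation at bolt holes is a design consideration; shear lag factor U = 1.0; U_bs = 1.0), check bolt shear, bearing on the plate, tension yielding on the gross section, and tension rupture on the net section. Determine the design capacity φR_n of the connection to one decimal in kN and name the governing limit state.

Bolt shear: A_b = π(24)²/4 = 452.39 mm². φR_n = 0.75 × 469 × 452.39 × 12 × 1 = 1909.5 kN.
Bearing (10 mm plate, F_u = 450 MPa): end bolts L_c = 41 − 27/2 = 27.5, R_n = min(1.2×27.5×10×450, 2.4×24×10×450) = 148.5 kN/bolt; interior L_c = 70 − 27 = 43, R_n = 232.2 kN/bolt. φR_n = 0.75 × (3×148.5 + 9×232.2) = 1901.5 kN.
Tension yield (gross): A_g = 328×10 = 3280 mm². φR_n = 0.90 × 345 × 3280 = 1018.4 kN.
Tension rupture (net): A_n = (328 − 3×29)×10 = 2410 mm² (U = 1.0, A_e = A_n). φR_n = 0.75 × 450 × 2410 = 813.4 kN.
Governing: min(1909.5, 1901.5, 1018.4, 813.4) = 813.4 kN → net-section rupture.

813.4 kN (net-section rupture governs)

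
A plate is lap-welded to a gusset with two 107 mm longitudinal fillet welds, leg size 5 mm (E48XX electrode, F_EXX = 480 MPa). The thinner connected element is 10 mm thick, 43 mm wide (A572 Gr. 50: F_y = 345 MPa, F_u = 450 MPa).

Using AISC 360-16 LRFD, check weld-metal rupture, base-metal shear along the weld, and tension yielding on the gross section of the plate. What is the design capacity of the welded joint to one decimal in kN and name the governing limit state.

133.5 kN (gross-section yield governs)

Weld metal: throat = 0.707×5 = 3.535 mm, L = 2×107 = 214 mm. φR_n = 0.75 × 0.6 × 480 × 3.535 × 214 = 163.4 kN.
Base metal shear (10 mm plate): yield φR_n = 1.0×0.6×345×10×214 = 443.0 kN; rupture φR_n = 0.75×0.6×450×10×214 = 433.4 kN; take 433.4 kN (rupture).
Tension yield (gross): A_g = 43×10 = 430 mm². φR_n = 0.90 × 345 × 430 = 133.5 kN.
Governing: min(163.4, 433.4, 133.5) = 133.5 kN → gross-section yield.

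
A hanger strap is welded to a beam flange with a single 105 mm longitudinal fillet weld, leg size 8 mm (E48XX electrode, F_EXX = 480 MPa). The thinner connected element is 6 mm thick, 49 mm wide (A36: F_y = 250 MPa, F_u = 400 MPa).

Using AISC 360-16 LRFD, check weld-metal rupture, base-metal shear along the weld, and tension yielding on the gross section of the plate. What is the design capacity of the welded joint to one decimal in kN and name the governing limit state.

66.2 kN (gross-section yield governs)

Weld metal: throat = 0.707×8 = 5.656 mm, L = 105 mm. φR_n = 0.75 × 0.6 × 480 × 5.656 × 105 = 128.3 kN.
Base metal shear (6 mm plate): yield φR_n = 1.0×0.6×250×6×105 = 94.5 kN; rupture φR_n = 0.75×0.6×400×6×105 = 113.4 kN; take 94.5 kN (yield).
Tension yield (gross): A_g = 49×6 = 294 mm². φR_n = 0.90 × 250 × 294 = 66.2 kN.
Governing: min(128.3, 94.5, 66.2) = 66.2 kN → gross-section yield.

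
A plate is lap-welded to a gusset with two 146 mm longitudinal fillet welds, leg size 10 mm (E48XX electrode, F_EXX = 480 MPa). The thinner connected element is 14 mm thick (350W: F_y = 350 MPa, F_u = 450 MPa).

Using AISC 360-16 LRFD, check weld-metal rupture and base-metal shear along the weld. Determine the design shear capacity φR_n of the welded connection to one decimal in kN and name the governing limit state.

445.9 kN (weld metal governs)

Weld metal: throat = 0.707×10 = 7.07 mm, L = 2×146 = 292 mm. φR_n = 0.75 × 0.6 × 480 × 7.07 × 292 = 445.9 kN.
Base metal shear (14 mm plate): yield φR_n = 1.0×0.6×350×14×292 = 858.5 kN; rupture φR_n = 0.75×0.6×450×14×292 = 827.8 kN; take 827.8 kN (rupture).
Governing: min(445.9, 827.8) = 445.9 kN → weld metal.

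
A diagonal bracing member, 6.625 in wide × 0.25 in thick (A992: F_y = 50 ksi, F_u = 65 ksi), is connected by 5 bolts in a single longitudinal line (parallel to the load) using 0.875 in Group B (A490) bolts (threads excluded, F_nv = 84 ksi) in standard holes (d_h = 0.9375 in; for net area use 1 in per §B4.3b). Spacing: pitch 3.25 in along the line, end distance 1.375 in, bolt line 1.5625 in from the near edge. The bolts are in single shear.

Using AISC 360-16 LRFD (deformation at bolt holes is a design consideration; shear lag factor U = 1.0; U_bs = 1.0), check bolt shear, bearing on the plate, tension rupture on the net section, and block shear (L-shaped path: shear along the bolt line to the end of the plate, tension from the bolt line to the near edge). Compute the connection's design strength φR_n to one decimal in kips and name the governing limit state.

Bolt shear: A_b = π(0.875)²/4 = 0.60132 in². φR_n = 0.75 × 84 × 0.60132 × 5 × 1 = 189.4 kips.
Bearing (0.25 in plate, F_u = 65 ksi): end bolts L_c = 1.375 − 0.9375/2 = 0.90625, R_n = min(1.2×0.90625×0.25×65, 2.4×0.875×0.25×65) = 17.672 kips/bolt; interior L_c = 3.25 − 0.9375 = 2.3125, R_n = 34.125 kips/bolt. φR_n = 0.75 × (1×17.672 + 4×34.125) = 115.6 kips.
Tension rupture (net): A_n = (6.625 − 1×1)×0.25 = 1.4063 in² (U = 1.0, A_e = A_n). φR_n = 0.75 × 65 × 1.4063 = 68.6 kips.
Block shear: shear path 1×[1.375+4×3.25] = 1×14.375 in, A_gv = 3.5938, A_nv = 1×(14.375 − 4.5×1)×0.25 = 2.4688 in²; tension to near edge: (1.5625 − 0.5×1)×0.25 = 0.26563 in². R_n = min(0.6×65×2.4688, 0.6×50×3.5938) + 1.0×65×0.26563 = min(96.283, 107.81) + 17.266 = 113.55 kips. φR_n = 0.75 × 113.55 = 85.2 kips.
Governing: min(189.4, 115.6, 68.6, 85.2) = 68.6 kips → net-section rupture.

68.6 kips (net-section rupture governs)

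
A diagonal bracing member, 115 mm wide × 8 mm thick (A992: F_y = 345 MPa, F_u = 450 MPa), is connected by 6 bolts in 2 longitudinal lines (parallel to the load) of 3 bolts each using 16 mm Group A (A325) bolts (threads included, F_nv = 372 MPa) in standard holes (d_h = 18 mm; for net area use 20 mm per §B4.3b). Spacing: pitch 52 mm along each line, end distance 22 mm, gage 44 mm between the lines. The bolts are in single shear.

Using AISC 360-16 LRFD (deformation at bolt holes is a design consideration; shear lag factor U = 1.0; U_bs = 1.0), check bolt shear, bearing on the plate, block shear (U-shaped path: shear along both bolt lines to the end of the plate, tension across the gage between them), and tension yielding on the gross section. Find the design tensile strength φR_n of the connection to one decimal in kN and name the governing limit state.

285.7 kN (gross-section yield governs)

Bolt shear: A_b = π(16)²/4 = 201.06 mm². φR_n = 0.75 × 372 × 201.06 × 6 × 1 = 336.6 kN.
Bearing (8 mm plate, F_u = 450 MPa): end bolts L_c = 22 − 18/2 = 13, R_n = min(1.2×13×8×450, 2.4×16×8×450) = 56.16 kN/bolt; interior L_c = 52 − 18 = 34, R_n = 138.24 kN/bolt. φR_n = 0.75 × (2×56.16 + 4×138.24) = 499.0 kN.
Block shear: shear path 2×[22+2×52] = 2×126 mm, A_gv = 2016, A_nv = 2×(126 − 2.5×20)×8 = 1216 mm²; tension across gage: (44 − 1×20)×8 = 192 mm². R_n = min(0.6×450×1216, 0.6×345×2016) + 1.0×450×192 = min(328.32, 417.31) + 86.4 = 414.72 kN. φR_n = 0.75 × 414.72 = 311.0 kN.
Tension yield (gross): A_g = 115×8 = 920 mm². φR_n = 0.90 × 345 × 920 = 285.7 kN.
Governing: min(336.6, 499.0, 311.0, 285.7) = 285.7 kN → gross-section yield.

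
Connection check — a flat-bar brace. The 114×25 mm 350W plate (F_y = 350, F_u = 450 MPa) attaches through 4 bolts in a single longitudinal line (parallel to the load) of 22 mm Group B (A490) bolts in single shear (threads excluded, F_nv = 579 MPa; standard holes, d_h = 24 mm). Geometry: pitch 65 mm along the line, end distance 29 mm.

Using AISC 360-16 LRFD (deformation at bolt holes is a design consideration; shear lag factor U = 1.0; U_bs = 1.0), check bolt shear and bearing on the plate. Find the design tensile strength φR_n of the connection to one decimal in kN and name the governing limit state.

660.3 kN (bolt shear governs)

Bolt shear: A_b = π(22)²/4 = 380.13 mm². φR_n = 0.75 × 579 × 380.13 × 4 × 1 = 660.3 kN.
Bearing (25 mm plate, F_u = 450 MPa): end bolts L_c = 29 − 24/2 = 17, R_n = min(1.2×17×25×450, 2.4×22×25×450) = 229.5 kN/bolt; interior L_c = 65 − 24 = 41, R_n = 553.5 kN/bolt. φR_n = 0.75 × (1×229.5 + 3×553.5) = 1417.5 kN.
Governing: min(660.3, 1417.5) = 660.3 kN → bolt shear.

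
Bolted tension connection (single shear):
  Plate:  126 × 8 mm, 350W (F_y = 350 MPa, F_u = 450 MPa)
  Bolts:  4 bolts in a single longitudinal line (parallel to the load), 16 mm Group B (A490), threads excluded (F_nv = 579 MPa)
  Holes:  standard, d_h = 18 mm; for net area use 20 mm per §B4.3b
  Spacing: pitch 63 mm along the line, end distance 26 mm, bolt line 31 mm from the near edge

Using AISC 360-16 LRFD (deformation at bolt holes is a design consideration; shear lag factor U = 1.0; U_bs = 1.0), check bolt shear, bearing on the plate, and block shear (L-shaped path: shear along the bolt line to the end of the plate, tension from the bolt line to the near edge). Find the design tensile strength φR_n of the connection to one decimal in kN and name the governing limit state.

291.6 kN (block shear governs)

Bolt shear: A_b = π(16)²/4 = 201.06 mm². φR_n = 0.75 × 579 × 201.06 × 4 × 1 = 349.2 kN.
Bearing (8 mm plate, F_u = 450 MPa): end bolts L_c = 26 − 18/2 = 17, R_n = min(1.2×17×8×450, 2.4×16×8×450) = 73.44 kN/bolt; interior L_c = 63 − 18 = 45, R_n = 138.24 kN/bolt. φR_n = 0.75 × (1×73.44 + 3×138.24) = 366.1 kN.
Block shear: shear path 1×[26+3×63] = 1×215 mm, A_gv = 1720, A_nv = 1×(215 − 3.5×20)×8 = 1160 mm²; tension to near edge: (31 − 0.5×20)×8 = 168 mm². R_n = min(0.6×450×1160, 0.6×350×1720) + 1.0×450×168 = min(313.2, 361.2) + 75.6 = 388.8 kN. φR_n = 0.75 × 388.8 = 291.6 kN.
Governing: min(349.2, 366.1, 291.6) = 291.6 kN → block shear.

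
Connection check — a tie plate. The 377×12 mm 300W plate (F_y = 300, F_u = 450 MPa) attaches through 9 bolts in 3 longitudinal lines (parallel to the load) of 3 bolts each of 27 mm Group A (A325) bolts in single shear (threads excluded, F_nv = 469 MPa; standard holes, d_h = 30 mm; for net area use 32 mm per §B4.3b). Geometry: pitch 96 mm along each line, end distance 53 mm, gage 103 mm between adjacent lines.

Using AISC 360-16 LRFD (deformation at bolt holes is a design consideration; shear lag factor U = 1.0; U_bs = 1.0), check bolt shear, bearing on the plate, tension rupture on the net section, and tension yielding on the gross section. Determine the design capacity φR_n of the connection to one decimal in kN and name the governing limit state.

1138.1 kN (net-section rupture governs)

Bolt shear: A_b = π(27)²/4 = 572.56 mm². φR_n = 0.75 × 469 × 572.56 × 9 × 1 = 1812.6 kN.
Bearing (12 mm plate, F_u = 450 MPa): end bolts L_c = 53 − 30/2 = 38, R_n = min(1.2×38×12×450, 2.4×27×12×450) = 246.24 kN/bolt; interior L_c = 96 − 30 = 66, R_n = 349.92 kN/bolt. φR_n = 0.75 × (3×246.24 + 6×349.92) = 2128.7 kN.
Tension rupture (net): A_n = (377 − 3×32)×12 = 3372 mm² (U = 1.0, A_e = A_n). φR_n = 0.75 × 450 × 3372 = 1138.1 kN.
Tension yield (gross): A_g = 377×12 = 4524 mm². φR_n = 0.90 × 300 × 4524 = 1221.5 kN.
Governing: min(1812.6, 2128.7, 1138.1, 1221.5) = 1138.1 kN → net-section rupture.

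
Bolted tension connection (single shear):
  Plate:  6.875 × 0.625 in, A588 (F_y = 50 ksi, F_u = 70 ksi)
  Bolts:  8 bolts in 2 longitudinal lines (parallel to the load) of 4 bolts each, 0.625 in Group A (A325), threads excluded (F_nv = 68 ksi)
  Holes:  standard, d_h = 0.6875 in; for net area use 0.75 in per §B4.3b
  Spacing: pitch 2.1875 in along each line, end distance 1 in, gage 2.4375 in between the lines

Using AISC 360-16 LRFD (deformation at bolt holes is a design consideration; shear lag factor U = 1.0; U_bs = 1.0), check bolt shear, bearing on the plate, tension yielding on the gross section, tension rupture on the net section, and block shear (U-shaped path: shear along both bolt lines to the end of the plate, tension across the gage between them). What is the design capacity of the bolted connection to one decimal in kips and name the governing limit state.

125.2 kips (bolt shear governs)

Bolt shear: A_b = π(0.625)²/4 = 0.3068 in². φR_n = 0.75 × 68 × 0.3068 × 8 × 1 = 125.2 kips.
Bearing (0.625 in plate, F_u = 70 ksi): end bolts L_c = 1 − 0.6875/2 = 0.65625, R_n = min(1.2×0.65625×0.625×70, 2.4×0.625×0.625×70) = 34.453 kips/bolt; interior L_c = 2.1875 − 0.6875 = 1.5, R_n = 65.625 kips/bolt. φR_n = 0.75 × (2×34.453 + 6×65.625) = 347.0 kips.
Tension yield (gross): A_g = 6.875×0.625 = 4.2969 in². φR_n = 0.90 × 50 × 4.2969 = 193.4 kips.
Tension rupture (net): A_n = (6.875 − 2×0.75)×0.625 = 3.3594 in² (U = 1.0, A_e = A_n). φR_n = 0.75 × 70 × 3.3594 = 176.4 kips.
Block shear: shear path 2×[1+3×2.1875] = 2×7.5625 in, A_gv = 9.4531, A_nv = 2×(7.5625 − 3.5×0.75)×0.625 = 6.1719 in²; tension across gage: (2.4375 − 1×0.75)×0.625 = 1.0547 in². R_n = min(0.6×70×6.1719, 0.6×50×9.4531) + 1.0×70×1.0547 = min(259.22, 283.59) + 73.829 = 333.05 kips. φR_n = 0.75 × 333.05 = 249.8 kips.
Governing: min(125.2, 347.0, 193.4, 176.4, 249.8) = 125.2 kips → bolt shear.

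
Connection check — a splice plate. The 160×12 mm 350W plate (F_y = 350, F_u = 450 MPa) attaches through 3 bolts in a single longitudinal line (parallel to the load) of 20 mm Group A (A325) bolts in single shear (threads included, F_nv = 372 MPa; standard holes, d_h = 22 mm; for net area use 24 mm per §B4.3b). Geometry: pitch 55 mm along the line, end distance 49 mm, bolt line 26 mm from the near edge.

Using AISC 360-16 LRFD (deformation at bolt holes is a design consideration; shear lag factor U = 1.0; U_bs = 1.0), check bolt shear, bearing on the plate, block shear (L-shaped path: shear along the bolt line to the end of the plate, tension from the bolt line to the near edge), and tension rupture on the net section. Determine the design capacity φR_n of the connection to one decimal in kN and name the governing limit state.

263.0 kN (bolt shear governs)

Bolt shear: A_b = π(20)²/4 = 314.16 mm². φR_n = 0.75 × 372 × 314.16 × 3 × 1 = 263.0 kN.
Bearing (12 mm plate, F_u = 450 MPa): end bolts L_c = 49 − 22/2 = 38, R_n = min(1.2×38×12×450, 2.4×20×12×450) = 246.24 kN/bolt; interior L_c = 55 − 22 = 33, R_n = 213.84 kN/bolt. φR_n = 0.75 × (1×246.24 + 2×213.84) = 505.4 kN.
Block shear: shear path 1×[49+2×55] = 1×159 mm, A_gv = 1908, A_nv = 1×(159 − 2.5×24)×12 = 1188 mm²; tension to near edge: (26 − 0.5×24)×12 = 168 mm². R_n = min(0.6×450×1188, 0.6×350×1908) + 1.0×450×168 = min(320.76, 400.68) + 75.6 = 396.36 kN. φR_n = 0.75 × 396.36 = 297.3 kN.
Tension rupture (net): A_n = (160 − 1×24)×12 = 1632 mm² (U = 1.0, A_e = A_n). φR_n = 0.75 × 450 × 1632 = 550.8 kN.
Governing: min(263.0, 505.4, 297.3, 550.8) = 263.0 kN → bolt shear.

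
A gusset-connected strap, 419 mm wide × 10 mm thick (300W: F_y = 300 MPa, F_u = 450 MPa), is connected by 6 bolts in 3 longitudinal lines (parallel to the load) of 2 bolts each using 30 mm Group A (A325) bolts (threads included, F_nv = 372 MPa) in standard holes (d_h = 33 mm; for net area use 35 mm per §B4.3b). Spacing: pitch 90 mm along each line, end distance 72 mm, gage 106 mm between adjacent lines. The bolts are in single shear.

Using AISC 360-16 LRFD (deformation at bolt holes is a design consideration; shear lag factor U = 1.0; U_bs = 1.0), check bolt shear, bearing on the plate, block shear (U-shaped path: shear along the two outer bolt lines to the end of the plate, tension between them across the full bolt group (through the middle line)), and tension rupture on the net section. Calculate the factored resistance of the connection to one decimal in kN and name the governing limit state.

916.7 kN (block shear governs)

Bolt shear: A_b = π(30)²/4 = 706.86 mm². φR_n = 0.75 × 372 × 706.86 × 6 × 1 = 1183.3 kN.
Bearing (10 mm plate, F_u = 450 MPa): end bolts L_c = 72 − 33/2 = 55.5, R_n = min(1.2×55.5×10×450, 2.4×30×10×450) = 299.7 kN/bolt; interior L_c = 90 − 33 = 57, R_n = 307.8 kN/bolt. φR_n = 0.75 × (3×299.7 + 3×307.8) = 1366.9 kN.
Block shear: shear path 2×[72+1×90] = 2×162 mm, A_gv = 3240, A_nv = 2×(162 − 1.5×35)×10 = 2190 mm²; tension across gage: (212 − 2×35)×10 = 1420 mm². R_n = min(0.6×450×2190, 0.6×300×3240) + 1.0×450×1420 = min(591.3, 583.2) + 639 = 1222.2 kN. φR_n = 0.75 × 1222.2 = 916.7 kN.
Tension rupture (net): A_n = (419 − 3×35)×10 = 3140 mm² (U = 1.0, A_e = A_n). φR_n = 0.75 × 450 × 3140 = 1059.8 kN.
Governing: min(1183.3, 1366.9, 916.7, 1059.8) = 916.7 kN → block shear.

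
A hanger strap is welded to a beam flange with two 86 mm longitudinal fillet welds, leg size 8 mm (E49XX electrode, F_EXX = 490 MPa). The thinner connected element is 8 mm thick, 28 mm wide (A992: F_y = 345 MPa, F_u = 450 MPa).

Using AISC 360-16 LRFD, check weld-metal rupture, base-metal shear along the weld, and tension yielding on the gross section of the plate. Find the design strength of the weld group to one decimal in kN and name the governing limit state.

69.6 kN (gross-section yield governs)

Weld metal: throat = 0.707×8 = 5.656 mm, L = 2×86 = 172 mm. φR_n = 0.75 × 0.6 × 490 × 5.656 × 172 = 214.5 kN.
Base metal shear (8 mm plate): yield φR_n = 1.0×0.6×345×8×172 = 284.8 kN; rupture φR_n = 0.75×0.6×450×8×172 = 278.6 kN; take 278.6 kN (rupture).
Tension yield (gross): A_g = 28×8 = 224 mm². φR_n = 0.90 × 345 × 224 = 69.6 kN.
Governing: min(214.5, 278.6, 69.6) = 69.6 kN → gross-section yield.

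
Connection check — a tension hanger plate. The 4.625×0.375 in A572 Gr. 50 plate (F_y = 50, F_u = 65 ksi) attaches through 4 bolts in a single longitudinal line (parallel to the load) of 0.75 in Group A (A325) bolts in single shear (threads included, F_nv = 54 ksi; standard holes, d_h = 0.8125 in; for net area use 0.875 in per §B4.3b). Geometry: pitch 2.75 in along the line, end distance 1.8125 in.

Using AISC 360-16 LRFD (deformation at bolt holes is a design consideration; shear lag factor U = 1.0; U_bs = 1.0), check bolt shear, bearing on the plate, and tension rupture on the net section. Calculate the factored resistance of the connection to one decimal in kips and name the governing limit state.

Bolt shear: A_b = π(0.75)²/4 = 0.44179 in². φR_n = 0.75 × 54 × 0.44179 × 4 × 1 = 71.6 kips.
Bearing (0.375 in plate, F_u = 65 ksi): end bolts L_c = 1.8125 − 0.8125/2 = 1.40625, R_n = min(1.2×1.40625×0.375×65, 2.4×0.75×0.375×65) = 41.133 kips/bolt; interior L_c = 2.75 − 0.8125 = 1.9375, R_n = 43.875 kips/bolt. φR_n = 0.75 × (1×41.133 + 3×43.875) = 129.6 kips.
Tension rupture (net): A_n = (4.625 − 1×0.875)×0.375 = 1.4063 in² (U = 1.0, A_e = A_n). φR_n = 0.75 × 65 × 1.4063 = 68.6 kips.
Governing: min(71.6, 129.6, 68.6) = 68.6 kips → net-section rupture.

68.6 kips (net-section rupture governs)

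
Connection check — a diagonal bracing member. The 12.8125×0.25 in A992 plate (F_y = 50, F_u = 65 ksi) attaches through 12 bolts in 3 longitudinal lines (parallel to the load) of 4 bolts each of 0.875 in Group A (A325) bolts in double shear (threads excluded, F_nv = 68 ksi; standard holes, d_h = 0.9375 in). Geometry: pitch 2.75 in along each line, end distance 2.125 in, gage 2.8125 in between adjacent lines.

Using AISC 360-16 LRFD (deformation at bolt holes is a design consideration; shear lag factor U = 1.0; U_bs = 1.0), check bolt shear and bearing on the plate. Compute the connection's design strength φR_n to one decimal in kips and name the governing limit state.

303.0 kips (bearing governs)

Bolt shear: A_b = π(0.875)²/4 = 0.60132 in². φR_n = 0.75 × 68 × 0.60132 × 12 × 2 = 736.0 kips.
Bearing (0.25 in plate, F_u = 65 ksi): end bolts L_c = 2.125 − 0.9375/2 = 1.65625, R_n = min(1.2×1.65625×0.25×65, 2.4×0.875×0.25×65) = 32.297 kips/bolt; interior L_c = 2.75 − 0.9375 = 1.8125, R_n = 34.125 kips/bolt. φR_n = 0.75 × (3×32.297 + 9×34.125) = 303.0 kips.
Governing: min(736.0, 303.0) = 303.0 kips → bearing.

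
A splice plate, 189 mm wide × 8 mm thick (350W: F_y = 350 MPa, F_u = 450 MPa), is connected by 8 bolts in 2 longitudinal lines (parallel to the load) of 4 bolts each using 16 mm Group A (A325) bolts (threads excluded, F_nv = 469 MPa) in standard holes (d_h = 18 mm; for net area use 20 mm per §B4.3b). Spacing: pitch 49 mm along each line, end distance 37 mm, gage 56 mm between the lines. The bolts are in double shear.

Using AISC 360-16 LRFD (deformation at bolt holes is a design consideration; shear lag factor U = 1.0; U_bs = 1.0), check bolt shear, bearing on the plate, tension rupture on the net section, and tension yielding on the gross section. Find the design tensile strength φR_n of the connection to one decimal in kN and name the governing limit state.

402.3 kN (net-section rupture governs)

Bolt shear: A_b = π(16)²/4 = 201.06 mm². φR_n = 0.75 × 469 × 201.06 × 8 × 2 = 1131.6 kN.
Bearing (8 mm plate, F_u = 450 MPa): end bolts L_c = 37 − 18/2 = 28, R_n = min(1.2×28×8×450, 2.4×16×8×450) = 120.96 kN/bolt; interior L_c = 49 − 18 = 31, R_n = 133.92 kN/bolt. φR_n = 0.75 × (2×120.96 + 6×133.92) = 784.1 kN.
Tension rupture (net): A_n = (189 − 2×20)×8 = 1192 mm² (U = 1.0, A_e = A_n). φR_n = 0.75 × 450 × 1192 = 402.3 kN.
Tension yield (gross): A_g = 189×8 = 1512 mm². φR_n = 0.90 × 350 × 1512 = 476.3 kN.
Governing: min(1131.6, 784.1, 402.3, 476.3) = 402.3 kN → net-section rupture.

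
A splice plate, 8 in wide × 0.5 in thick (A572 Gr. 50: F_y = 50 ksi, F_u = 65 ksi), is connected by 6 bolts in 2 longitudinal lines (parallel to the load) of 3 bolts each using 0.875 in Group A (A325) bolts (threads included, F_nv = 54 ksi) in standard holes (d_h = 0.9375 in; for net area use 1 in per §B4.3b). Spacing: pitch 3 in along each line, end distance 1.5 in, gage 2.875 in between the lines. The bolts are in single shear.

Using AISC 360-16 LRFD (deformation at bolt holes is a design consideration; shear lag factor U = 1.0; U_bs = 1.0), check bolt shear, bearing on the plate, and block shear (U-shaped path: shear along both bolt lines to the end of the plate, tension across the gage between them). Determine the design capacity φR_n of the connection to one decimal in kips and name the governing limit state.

146.1 kips (bolt shear governs)

Bolt shear: A_b = π(0.875)²/4 = 0.60132 in². φR_n = 0.75 × 54 × 0.60132 × 6 × 1 = 146.1 kips.
Bearing (0.5 in plate, F_u = 65 ksi): end bolts L_c = 1.5 − 0.9375/2 = 1.03125, R_n = min(1.2×1.03125×0.5×65, 2.4×0.875×0.5×65) = 40.219 kips/bolt; interior L_c = 3 − 0.9375 = 2.0625, R_n = 68.25 kips/bolt. φR_n = 0.75 × (2×40.219 + 4×68.25) = 265.1 kips.
Block shear: shear path 2×[1.5+2×3] = 2×7.5 in, A_gv = 7.5, A_nv = 2×(7.5 − 2.5×1)×0.5 = 5 in²; tension across gage: (2.875 − 1×1)×0.5 = 0.9375 in². R_n = min(0.6×65×5, 0.6×50×7.5) + 1.0×65×0.9375 = min(195, 225) + 60.938 = 255.94 kips. φR_n = 0.75 × 255.94 = 192.0 kips.
Governing: min(146.1, 265.1, 192.0) = 146.1 kips → bolt shear.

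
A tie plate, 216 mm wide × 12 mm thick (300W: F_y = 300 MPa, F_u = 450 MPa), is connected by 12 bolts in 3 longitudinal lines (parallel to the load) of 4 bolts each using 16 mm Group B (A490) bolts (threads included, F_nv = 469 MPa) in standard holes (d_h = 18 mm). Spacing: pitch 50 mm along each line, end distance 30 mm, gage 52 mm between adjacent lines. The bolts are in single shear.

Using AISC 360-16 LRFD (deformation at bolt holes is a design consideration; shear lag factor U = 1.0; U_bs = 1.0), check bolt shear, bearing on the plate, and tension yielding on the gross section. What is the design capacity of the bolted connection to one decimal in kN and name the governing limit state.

Bolt shear: A_b = π(16)²/4 = 201.06 mm². φR_n = 0.75 × 469 × 201.06 × 12 × 1 = 848.7 kN.
Bearing (12 mm plate, F_u = 450 MPa): end bolts L_c = 30 − 18/2 = 21, R_n = min(1.2×21×12×450, 2.4×16×12×450) = 136.08 kN/bolt; interior L_c = 50 − 18 = 32, R_n = 207.36 kN/bolt. φR_n = 0.75 × (3×136.08 + 9×207.36) = 1705.9 kN.
Tension yield (gross): A_g = 216×12 = 2592 mm². φR_n = 0.90 × 300 × 2592 = 699.8 kN.
Governing: min(848.7, 1705.9, 699.8) = 699.8 kN → gross-section yield.

699.8 kN (gross-section yield governs)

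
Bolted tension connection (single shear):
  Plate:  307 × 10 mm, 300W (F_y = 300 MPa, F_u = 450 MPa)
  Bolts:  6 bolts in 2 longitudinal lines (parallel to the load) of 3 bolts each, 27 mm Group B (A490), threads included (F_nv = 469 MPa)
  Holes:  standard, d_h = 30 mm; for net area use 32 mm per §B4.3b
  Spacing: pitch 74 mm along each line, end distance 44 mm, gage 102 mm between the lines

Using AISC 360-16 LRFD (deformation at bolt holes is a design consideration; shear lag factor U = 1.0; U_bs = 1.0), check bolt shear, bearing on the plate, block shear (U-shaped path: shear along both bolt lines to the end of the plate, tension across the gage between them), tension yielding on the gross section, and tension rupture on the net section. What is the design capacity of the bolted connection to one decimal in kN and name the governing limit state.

Bolt shear: A_b = π(27)²/4 = 572.56 mm². φR_n = 0.75 × 469 × 572.56 × 6 × 1 = 1208.4 kN.
Bearing (10 mm plate, F_u = 450 MPa): end bolts L_c = 44 − 30/2 = 29, R_n = min(1.2×29×10×450, 2.4×27×10×450) = 156.6 kN/bolt; interior L_c = 74 − 30 = 44, R_n = 237.6 kN/bolt. φR_n = 0.75 × (2×156.6 + 4×237.6) = 947.7 kN.
Block shear: shear path 2×[44+2×74] = 2×192 mm, A_gv = 3840, A_nv = 2×(192 − 2.5×32)×10 = 2240 mm²; tension across gage: (102 − 1×32)×10 = 700 mm². R_n = min(0.6×450×2240, 0.6×300×3840) + 1.0×450×700 = min(604.8, 691.2) + 315 = 919.8 kN. φR_n = 0.75 × 919.8 = 689.9 kN.
Tension yield (gross): A_g = 307×10 = 3070 mm². φR_n = 0.90 × 300 × 3070 = 828.9 kN.
Tension rupture (net): A_n = (307 − 2×32)×10 = 2430 mm² (U = 1.0, A_e = A_n). φR_n = 0.75 × 450 × 2430 = 820.1 kN.
Governing: min(1208.4, 947.7, 689.9, 828.9, 820.1) = 689.9 kN → block shear.

689.9 kN (block shear governs)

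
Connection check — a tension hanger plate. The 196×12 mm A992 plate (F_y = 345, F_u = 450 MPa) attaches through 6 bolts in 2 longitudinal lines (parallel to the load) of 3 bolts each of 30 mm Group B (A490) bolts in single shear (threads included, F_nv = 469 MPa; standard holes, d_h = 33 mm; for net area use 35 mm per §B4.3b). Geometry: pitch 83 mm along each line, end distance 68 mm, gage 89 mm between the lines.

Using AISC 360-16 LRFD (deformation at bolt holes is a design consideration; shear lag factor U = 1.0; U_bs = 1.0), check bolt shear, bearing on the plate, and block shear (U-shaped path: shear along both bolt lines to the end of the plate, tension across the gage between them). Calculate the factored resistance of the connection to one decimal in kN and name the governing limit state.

930.7 kN (block shear governs)

Bolt shear: A_b = π(30)²/4 = 706.86 mm². φR_n = 0.75 × 469 × 706.86 × 6 × 1 = 1491.8 kN.
Bearing (12 mm plate, F_u = 450 MPa): end bolts L_c = 68 − 33/2 = 51.5, R_n = min(1.2×51.5×12×450, 2.4×30×12×450) = 333.72 kN/bolt; interior L_c = 83 − 33 = 50, R_n = 324 kN/bolt. φR_n = 0.75 × (2×333.72 + 4×324) = 1472.6 kN.
Block shear: shear path 2×[68+2×83] = 2×234 mm, A_gv = 5616, A_nv = 2×(234 − 2.5×35)×12 = 3516 mm²; tension across gage: (89 − 1×35)×12 = 648 mm². R_n = min(0.6×450×3516, 0.6×345×5616) + 1.0×450×648 = min(949.32, 1162.5) + 291.6 = 1240.9 kN. φR_n = 0.75 × 1240.9 = 930.7 kN.
Governing: min(1491.8, 1472.6, 930.7) = 930.7 kN → block shear.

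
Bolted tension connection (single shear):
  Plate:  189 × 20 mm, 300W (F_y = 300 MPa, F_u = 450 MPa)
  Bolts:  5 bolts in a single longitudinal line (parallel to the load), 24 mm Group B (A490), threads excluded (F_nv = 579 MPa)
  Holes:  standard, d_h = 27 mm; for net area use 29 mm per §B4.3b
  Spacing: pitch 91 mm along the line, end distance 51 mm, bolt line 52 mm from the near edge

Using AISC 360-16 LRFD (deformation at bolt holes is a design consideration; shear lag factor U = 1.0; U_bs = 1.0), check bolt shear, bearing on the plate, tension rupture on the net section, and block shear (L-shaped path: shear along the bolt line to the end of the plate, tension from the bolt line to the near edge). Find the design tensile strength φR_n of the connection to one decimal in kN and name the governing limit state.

982.3 kN (bolt shear governs)

Bolt shear: A_b = π(24)²/4 = 452.39 mm². φR_n = 0.75 × 579 × 452.39 × 5 × 1 = 982.3 kN.
Bearing (20 mm plate, F_u = 450 MPa): end bolts L_c = 51 − 27/2 = 37.5, R_n = min(1.2×37.5×20×450, 2.4×24×20×450) = 405 kN/bolt; interior L_c = 91 − 27 = 64, R_n = 518.4 kN/bolt. φR_n = 0.75 × (1×405 + 4×518.4) = 1859.0 kN.
Tension rupture (net): A_n = (189 − 1×29)×20 = 3200 mm² (U = 1.0, A_e = A_n). φR_n = 0.75 × 450 × 3200 = 1080.0 kN.
Block shear: shear path 1×[51+4×91] = 1×415 mm, A_gv = 8300, A_nv = 1×(415 − 4.5×29)×20 = 5690 mm²; tension to near edge: (52 − 0.5×29)×20 = 750 mm². R_n = min(0.6×450×5690, 0.6×300×8300) + 1.0×450×750 = min(1536.3, 1494) + 337.5 = 1831.5 kN. φR_n = 0.75 × 1831.5 = 1373.6 kN.
Governing: min(982.3, 1859.0, 1080.0, 1373.6) = 982.3 kN → bolt shear.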